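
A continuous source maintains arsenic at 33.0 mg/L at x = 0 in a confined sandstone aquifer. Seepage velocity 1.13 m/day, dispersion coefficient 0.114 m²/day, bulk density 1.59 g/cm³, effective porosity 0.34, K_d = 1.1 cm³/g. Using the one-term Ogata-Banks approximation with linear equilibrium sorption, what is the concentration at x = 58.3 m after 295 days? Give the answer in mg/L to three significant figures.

Retardation factor R = 1 + ρ_b·K_d/n = 1 + 1.59 × 1.1/0.34 = 6.144.
Sorption retards both mechanisms: v_R = v/R = 0.1839 m/day, D_R = D/R = 0.01855 m²/day.
v_R·t = 0.1839 × 295 = 54.2505 m; 2√(D_R t) = 4.679 m; argument = (58.3 − 54.2505)/4.679 = 0.8655.
C = C₀ × ½·erfc(0.8655) = 33.0 × 0.1105 = 3.65 mg/L.

3.65 mg/L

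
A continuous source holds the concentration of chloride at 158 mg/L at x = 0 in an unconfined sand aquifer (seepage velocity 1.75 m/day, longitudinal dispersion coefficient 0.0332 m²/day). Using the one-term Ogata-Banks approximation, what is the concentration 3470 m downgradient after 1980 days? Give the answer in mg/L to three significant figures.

For a continuous step input, C/C₀ ≈ ½·erfc((x−vt)/(2√(Dt))).
vt = 1.75 × 1980 = 3465 m and 2√(Dt) = 2√(0.0332 × 1980) = 16.22 m.
Argument (x−vt)/(2√(Dt)) = (3470 − 3465)/16.22 = 0.3083; ½·erfc(0.3083) = 0.3314.
C = 158 × 0.3314 = 52.4 mg/L.

52.4 mg/L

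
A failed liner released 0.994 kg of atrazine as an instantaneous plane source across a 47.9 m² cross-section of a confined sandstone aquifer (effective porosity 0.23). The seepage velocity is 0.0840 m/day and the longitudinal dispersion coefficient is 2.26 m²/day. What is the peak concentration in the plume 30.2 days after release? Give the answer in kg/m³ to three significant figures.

The peak of an instantaneous 1D plume sits at x = vt; there the Gaussian factor is 1 and C_max = M/(n_e·A·√(4πDt)), where n_e·A is the pore area the mass is dissolved in.
√(4πDt) = √(4π × 2.26 × 30.2) = 29.29 m, so C_max = 0.994/(0.23 × 47.9 × 29.29) = 0.00308 kg/m³.

0.00308 kg/m³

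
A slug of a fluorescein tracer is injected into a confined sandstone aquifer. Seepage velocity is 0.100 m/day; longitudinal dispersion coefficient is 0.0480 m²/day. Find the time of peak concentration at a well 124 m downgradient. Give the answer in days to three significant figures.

For the 1D instantaneous-source solution, setting ∂C/∂t = 0 at fixed x gives v²t² + 2Dt − x² = 0, so t = (√(D² + v²x²) − D)/v².
√(D² + v²x²) = √(0.0480² + 0.100² × 124²) = 12.40; v² = 0.01.
t = (12.40 − 0.0480)/0.01 = 1240 days (vs. the pure-advection estimate x/v = 1240 d).

1240 days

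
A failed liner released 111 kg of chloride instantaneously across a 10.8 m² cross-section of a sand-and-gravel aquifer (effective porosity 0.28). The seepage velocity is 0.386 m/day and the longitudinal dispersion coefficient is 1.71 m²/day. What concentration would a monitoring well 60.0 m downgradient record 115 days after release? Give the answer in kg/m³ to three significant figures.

For an instantaneous plane source, C(x,t) = M/(n_e·A·√(4πDt)) · exp(−(x−vt)²/(4Dt)), with n_e·A the pore (flow) area.
Plume center vt = 0.386 × 115 = 44.39 m, so the well at 60.0 m is 15.61 m downgradient of the peak.
√(4πDt) = 49.71 m, giving peak height M/(n_e·A·√(4πDt)) = 111/(0.28 × 10.8 × 49.71) = 0.7384 kg/m³.
(x−vt)²/(4Dt) = (15.61)²/(4 × 1.71 × 115) = 0.3098; exp(−0.3098) = 0.7336.
C = 0.7384 × 0.7336 = 0.542 kg/m³.

0.542 kg/m³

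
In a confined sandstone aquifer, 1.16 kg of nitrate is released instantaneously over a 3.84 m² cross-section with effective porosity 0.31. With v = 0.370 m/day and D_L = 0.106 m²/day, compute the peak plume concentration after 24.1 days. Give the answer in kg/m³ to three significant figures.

The peak of an instantaneous 1D plume sits at x = vt; there the Gaussian factor is 1 and C_max = M/(n_e·A·√(4πDt)), where n_e·A is the pore area the mass is dissolved in.
√(4πDt) = √(4π × 0.106 × 24.1) = 5.666 m, so C_max = 1.16/(0.31 × 3.84 × 5.666) = 0.172 kg/m³.

0.172 kg/m³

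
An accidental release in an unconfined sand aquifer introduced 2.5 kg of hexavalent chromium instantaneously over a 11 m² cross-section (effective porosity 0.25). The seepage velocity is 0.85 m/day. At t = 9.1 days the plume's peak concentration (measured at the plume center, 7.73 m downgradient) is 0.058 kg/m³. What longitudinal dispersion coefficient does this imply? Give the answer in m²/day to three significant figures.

2.15 m²/day

At the plume center C_max = M/(n_e·A·√(4πDt)), so D = M²/(4πt·(n_e·A·C_max)²).
n_e·A·C_max = 0.25 × 11 × 0.058 = 0.1595 kg/m.
D = 2.5²/(4π × 9.1 × 0.1595²) = 2.15 m²/day.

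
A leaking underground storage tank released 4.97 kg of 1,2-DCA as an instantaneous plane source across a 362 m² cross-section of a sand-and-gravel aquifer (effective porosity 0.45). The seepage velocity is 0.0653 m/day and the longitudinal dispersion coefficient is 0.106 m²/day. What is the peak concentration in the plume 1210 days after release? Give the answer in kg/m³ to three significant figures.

The peak of an instantaneous 1D plume sits at x = vt; there the Gaussian factor is 1 and C_max = M/(n_e·A·√(4πDt)), where n_e·A is the pore area the mass is dissolved in.
√(4πDt) = √(4π × 0.106 × 1210) = 40.15 m, so C_max = 4.97/(0.45 × 362 × 40.15) = 0.000760 kg/m³.

0.000760 kg/m³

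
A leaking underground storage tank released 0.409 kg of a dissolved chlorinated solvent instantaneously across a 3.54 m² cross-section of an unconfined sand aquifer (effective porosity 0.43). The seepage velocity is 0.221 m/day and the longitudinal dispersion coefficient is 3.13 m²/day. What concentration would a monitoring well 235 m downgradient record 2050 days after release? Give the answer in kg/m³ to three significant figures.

0.000148 kg/m³

For an instantaneous plane source, C(x,t) = M/(n_e·A·√(4πDt)) · exp(−(x−vt)²/(4Dt)), with n_e·A the pore (flow) area.
Plume center vt = 0.221 × 2050 = 453.05 m, so the well at 235 m is 218.05 m upgradient of the peak.
√(4πDt) = 284.0 m, giving peak height M/(n_e·A·√(4πDt)) = 0.409/(0.43 × 3.54 × 284.0) = 0.0009461 kg/m³.
(x−vt)²/(4Dt) = (-218.05)²/(4 × 3.13 × 2050) = 1.852; exp(−1.852) = 0.1569.
C = 0.0009461 × 0.1569 = 0.000148 kg/m³.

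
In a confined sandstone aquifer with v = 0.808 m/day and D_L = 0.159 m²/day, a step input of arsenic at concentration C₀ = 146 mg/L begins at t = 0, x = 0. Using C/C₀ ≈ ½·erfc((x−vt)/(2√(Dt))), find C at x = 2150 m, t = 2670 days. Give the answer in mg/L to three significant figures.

For a continuous step input, C/C₀ ≈ ½·erfc((x−vt)/(2√(Dt))).
vt = 0.808 × 2670 = 2157.36 m and 2√(Dt) = 2√(0.159 × 2670) = 41.21 m.
Argument (x−vt)/(2√(Dt)) = (2150 − 2157.36)/41.21 = -0.1786; ½·erfc(-0.1786) = 0.5997.
C = 146 × 0.5997 = 87.6 mg/L.

87.6 mg/L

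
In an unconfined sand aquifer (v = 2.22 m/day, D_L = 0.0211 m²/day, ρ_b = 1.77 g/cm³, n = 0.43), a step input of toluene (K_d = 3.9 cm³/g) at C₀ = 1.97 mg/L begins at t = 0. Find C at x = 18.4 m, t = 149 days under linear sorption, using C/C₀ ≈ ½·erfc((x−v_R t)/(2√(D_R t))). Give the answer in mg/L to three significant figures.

1.87 mg/L

Retardation factor R = 1 + ρ_b·K_d/n = 1 + 1.77 × 3.9/0.43 = 17.05.
Sorption retards both mechanisms: v_R = v/R = 0.1302 m/day, D_R = D/R = 0.001238 m²/day.
v_R·t = 0.1302 × 149 = 19.3998 m; 2√(D_R t) = 0.8590 m; argument = (18.4 − 19.3998)/0.8590 = -1.164.
C = C₀ × ½·erfc(-1.164) = 1.97 × 0.9501 = 1.87 mg/L.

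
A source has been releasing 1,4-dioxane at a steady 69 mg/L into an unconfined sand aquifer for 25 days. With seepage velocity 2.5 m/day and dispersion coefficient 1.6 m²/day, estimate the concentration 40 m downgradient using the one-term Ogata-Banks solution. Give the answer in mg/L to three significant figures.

68.6 mg/L

For a continuous step input, C/C₀ ≈ ½·erfc((x−vt)/(2√(Dt))).
vt = 2.5 × 25 = 62.5 m and 2√(Dt) = 2√(1.6 × 25) = 12.65 m.
Argument (x−vt)/(2√(Dt)) = (40 − 62.5)/12.65 = -1.779; ½·erfc(-1.779) = 0.9941.
C = 69 × 0.9941 = 68.6 mg/L.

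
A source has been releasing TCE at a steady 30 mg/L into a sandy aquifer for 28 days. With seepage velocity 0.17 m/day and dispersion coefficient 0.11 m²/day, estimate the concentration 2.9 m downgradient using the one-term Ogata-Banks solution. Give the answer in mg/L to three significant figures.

For a continuous step input, C/C₀ ≈ ½·erfc((x−vt)/(2√(Dt))).
vt = 0.17 × 28 = 4.76 m and 2√(Dt) = 2√(0.11 × 28) = 3.510 m.
Argument (x−vt)/(2√(Dt)) = (2.9 − 4.76)/3.510 = -0.5299; ½·erfc(-0.5299) = 0.7732.
C = 30 × 0.7732 = 23.2 mg/L.

23.2 mg/L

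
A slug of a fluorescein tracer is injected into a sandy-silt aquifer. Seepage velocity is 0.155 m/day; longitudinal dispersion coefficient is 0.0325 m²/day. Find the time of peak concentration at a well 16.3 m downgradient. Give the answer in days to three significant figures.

For the 1D instantaneous-source solution, setting ∂C/∂t = 0 at fixed x gives v²t² + 2Dt − x² = 0, so t = (√(D² + v²x²) − D)/v².
√(D² + v²x²) = √(0.0325² + 0.155² × 16.3²) = 2.527; v² = 0.024025.
t = (2.527 − 0.0325)/0.024025 = 104 days (vs. the pure-advection estimate x/v = 105 d).

104 days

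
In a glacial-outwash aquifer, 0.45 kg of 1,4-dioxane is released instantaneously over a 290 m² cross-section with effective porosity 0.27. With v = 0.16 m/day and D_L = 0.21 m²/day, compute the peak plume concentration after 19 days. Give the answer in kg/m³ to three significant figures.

0.000812 kg/m³

The peak of an instantaneous 1D plume sits at x = vt; there the Gaussian factor is 1 and C_max = M/(n_e·A·√(4πDt)), where n_e·A is the pore area the mass is dissolved in.
√(4πDt) = √(4π × 0.21 × 19) = 7.081 m, so C_max = 0.45/(0.27 × 290 × 7.081) = 0.000812 kg/m³.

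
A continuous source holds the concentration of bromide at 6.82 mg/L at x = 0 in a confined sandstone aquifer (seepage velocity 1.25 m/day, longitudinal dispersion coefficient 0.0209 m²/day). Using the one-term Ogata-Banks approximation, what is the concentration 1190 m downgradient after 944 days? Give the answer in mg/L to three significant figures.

0.380 mg/L

For a continuous step input, C/C₀ ≈ ½·erfc((x−vt)/(2√(Dt))).
vt = 1.25 × 944 = 1180 m and 2√(Dt) = 2√(0.0209 × 944) = 8.884 m.
Argument (x−vt)/(2√(Dt)) = (1190 − 1180)/8.884 = 1.126; ½·erfc(1.126) = 0.05565.
C = 6.82 × 0.05565 = 0.380 mg/L.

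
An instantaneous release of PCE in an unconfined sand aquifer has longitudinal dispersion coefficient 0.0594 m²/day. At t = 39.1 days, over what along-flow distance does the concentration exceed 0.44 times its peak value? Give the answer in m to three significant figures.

5.52 m

The plume is Gaussian with σ = √(2Dt) = √(2 × 0.0594 × 39.1) = 2.155 m.
C/C_peak = exp(−Δx²/(2σ²)) = 0.44 ⇒ Δx = σ·√(−2 ln 0.44) = 2.155 × 1.281 = 2.761 m.
Width = 2Δx = 5.52 m.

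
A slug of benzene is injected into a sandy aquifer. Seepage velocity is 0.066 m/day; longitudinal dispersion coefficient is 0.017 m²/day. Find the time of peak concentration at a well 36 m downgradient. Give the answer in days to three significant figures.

542 days

For the 1D instantaneous-source solution, setting ∂C/∂t = 0 at fixed x gives v²t² + 2Dt − x² = 0, so t = (√(D² + v²x²) − D)/v².
√(D² + v²x²) = √(0.017² + 0.066² × 36²) = 2.376; v² = 0.004356.
t = (2.376 − 0.017)/0.004356 = 542 days (vs. the pure-advection estimate x/v = 545 d).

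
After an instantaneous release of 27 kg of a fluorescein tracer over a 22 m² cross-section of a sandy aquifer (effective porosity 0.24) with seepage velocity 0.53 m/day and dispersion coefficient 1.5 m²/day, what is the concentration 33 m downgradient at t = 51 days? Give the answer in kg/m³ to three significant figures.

For an instantaneous plane source, C(x,t) = M/(n_e·A·√(4πDt)) · exp(−(x−vt)²/(4Dt)), with n_e·A the pore (flow) area.
Plume center vt = 0.53 × 51 = 27.03 m, so the well at 33 m is 5.97 m downgradient of the peak.
√(4πDt) = 31.01 m, giving peak height M/(n_e·A·√(4πDt)) = 27/(0.24 × 22 × 31.01) = 0.1649 kg/m³.
(x−vt)²/(4Dt) = (5.97)²/(4 × 1.5 × 51) = 0.1165; exp(−0.1165) = 0.8900.
C = 0.1649 × 0.8900 = 0.147 kg/m³.

0.147 kg/m³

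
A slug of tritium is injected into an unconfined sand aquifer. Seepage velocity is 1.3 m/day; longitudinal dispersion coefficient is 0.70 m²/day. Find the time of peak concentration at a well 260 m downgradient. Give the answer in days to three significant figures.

For the 1D instantaneous-source solution, setting ∂C/∂t = 0 at fixed x gives v²t² + 2Dt − x² = 0, so t = (√(D² + v²x²) − D)/v².
√(D² + v²x²) = √(0.70² + 1.3² × 260²) = 338.0; v² = 1.69.
t = (338.0 − 0.70)/1.69 = 200 days (vs. the pure-advection estimate x/v = 200 d).

200 days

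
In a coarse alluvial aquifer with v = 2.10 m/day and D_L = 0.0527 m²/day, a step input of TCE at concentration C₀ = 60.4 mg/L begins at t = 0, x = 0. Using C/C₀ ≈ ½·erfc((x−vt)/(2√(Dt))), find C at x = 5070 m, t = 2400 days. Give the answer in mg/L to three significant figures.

For a continuous step input, C/C₀ ≈ ½·erfc((x−vt)/(2√(Dt))).
vt = 2.10 × 2400 = 5040 m and 2√(Dt) = 2√(0.0527 × 2400) = 22.49 m.
Argument (x−vt)/(2√(Dt)) = (5070 − 5040)/22.49 = 1.334; ½·erfc(1.334) = 0.02961.
C = 60.4 × 0.02961 = 1.79 mg/L.

1.79 mg/L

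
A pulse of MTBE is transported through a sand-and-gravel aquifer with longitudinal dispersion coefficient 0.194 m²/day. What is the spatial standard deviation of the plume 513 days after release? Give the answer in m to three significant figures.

Dispersive spreading gives a Gaussian with σ² = 2Dt; advection only shifts the center.
σ = √(2 × 0.194 × 513) = 14.1 m.

14.1 m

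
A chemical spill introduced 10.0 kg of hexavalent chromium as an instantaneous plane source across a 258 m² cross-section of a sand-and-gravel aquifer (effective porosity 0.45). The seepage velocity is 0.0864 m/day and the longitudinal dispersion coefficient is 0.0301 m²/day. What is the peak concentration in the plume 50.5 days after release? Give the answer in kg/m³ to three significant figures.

0.0197 kg/m³

The peak of an instantaneous 1D plume sits at x = vt; there the Gaussian factor is 1 and C_max = M/(n_e·A·√(4πDt)), where n_e·A is the pore area the mass is dissolved in.
√(4πDt) = √(4π × 0.0301 × 50.5) = 4.371 m, so C_max = 10.0/(0.45 × 258 × 4.371) = 0.0197 kg/m³.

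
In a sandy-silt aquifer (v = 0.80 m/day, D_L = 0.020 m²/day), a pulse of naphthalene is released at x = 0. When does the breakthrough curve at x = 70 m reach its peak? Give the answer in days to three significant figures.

For the 1D instantaneous-source solution, setting ∂C/∂t = 0 at fixed x gives v²t² + 2Dt − x² = 0, so t = (√(D² + v²x²) − D)/v².
√(D² + v²x²) = √(0.020² + 0.80² × 70²) = 56.00; v² = 0.64.
t = (56.00 − 0.020)/0.64 = 87.5 days (vs. the pure-advection estimate x/v = 87.5 d).

87.5 days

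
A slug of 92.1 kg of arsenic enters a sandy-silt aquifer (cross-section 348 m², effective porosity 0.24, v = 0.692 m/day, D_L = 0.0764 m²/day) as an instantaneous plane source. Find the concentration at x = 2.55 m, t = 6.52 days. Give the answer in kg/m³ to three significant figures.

For an instantaneous plane source, C(x,t) = M/(n_e·A·√(4πDt)) · exp(−(x−vt)²/(4Dt)), with n_e·A the pore (flow) area.
Plume center vt = 0.692 × 6.52 = 4.51184 m, so the well at 2.55 m is 1.96184 m upgradient of the peak.
√(4πDt) = 2.502 m, giving peak height M/(n_e·A·√(4πDt)) = 92.1/(0.24 × 348 × 2.502) = 0.4407 kg/m³.
(x−vt)²/(4Dt) = (-1.96184)²/(4 × 0.0764 × 6.52) = 1.932; exp(−1.932) = 0.1449.
C = 0.4407 × 0.1449 = 0.0639 kg/m³.

0.0639 kg/m³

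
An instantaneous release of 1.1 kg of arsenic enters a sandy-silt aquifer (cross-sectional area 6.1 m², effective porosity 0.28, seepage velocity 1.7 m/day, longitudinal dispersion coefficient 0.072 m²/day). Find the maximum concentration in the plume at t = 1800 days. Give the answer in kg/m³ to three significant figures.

The peak of an instantaneous 1D plume sits at x = vt; there the Gaussian factor is 1 and C_max = M/(n_e·A·√(4πDt)), where n_e·A is the pore area the mass is dissolved in.
√(4πDt) = √(4π × 0.072 × 1800) = 40.36 m, so C_max = 1.1/(0.28 × 6.1 × 40.36) = 0.0160 kg/m³.

0.0160 kg/m³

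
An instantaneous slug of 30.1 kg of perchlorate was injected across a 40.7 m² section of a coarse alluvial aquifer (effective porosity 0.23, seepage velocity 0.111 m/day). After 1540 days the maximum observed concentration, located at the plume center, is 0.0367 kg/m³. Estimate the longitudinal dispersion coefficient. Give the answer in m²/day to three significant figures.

At the plume center C_max = M/(n_e·A·√(4πDt)), so D = M²/(4πt·(n_e·A·C_max)²).
n_e·A·C_max = 0.23 × 40.7 × 0.0367 = 0.3435 kg/m.
D = 30.1²/(4π × 1540 × 0.3435²) = 0.397 m²/day.

0.397 m²/day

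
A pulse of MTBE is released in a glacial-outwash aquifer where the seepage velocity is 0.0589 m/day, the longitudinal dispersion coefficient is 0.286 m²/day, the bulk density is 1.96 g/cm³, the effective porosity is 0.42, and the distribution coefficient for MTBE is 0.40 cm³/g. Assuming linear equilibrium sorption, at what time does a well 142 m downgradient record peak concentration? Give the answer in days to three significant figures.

6680 days

Retardation factor R = 1 + ρ_b·K_d/n = 1 + 1.96 × 0.40/0.42 = 2.867.
Sorption retards both mechanisms: v_R = v/R = 0.02054 m/day, D_R = D/R = 0.09976 m²/day.
Peak time from v_R²t² + 2D_R t − x² = 0: t = (√(D_R² + v_R²x²) − D_R)/v_R².
√(D_R² + v_R²x²) = √(0.09976² + 0.02054² × 142²) = 2.918; v_R² = 0.0004219.
t = (2.918 − 0.09976)/0.0004219 = 6680 days.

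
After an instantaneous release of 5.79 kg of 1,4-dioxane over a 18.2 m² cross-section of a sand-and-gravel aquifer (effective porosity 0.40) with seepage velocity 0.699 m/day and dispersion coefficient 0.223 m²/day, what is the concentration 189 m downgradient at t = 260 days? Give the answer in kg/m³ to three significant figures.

For an instantaneous plane source, C(x,t) = M/(n_e·A·√(4πDt)) · exp(−(x−vt)²/(4Dt)), with n_e·A the pore (flow) area.
Plume center vt = 0.699 × 260 = 181.74 m, so the well at 189 m is 7.26 m downgradient of the peak.
√(4πDt) = 26.99 m, giving peak height M/(n_e·A·√(4πDt)) = 5.79/(0.40 × 18.2 × 26.99) = 0.02947 kg/m³.
(x−vt)²/(4Dt) = (7.26)²/(4 × 0.223 × 260) = 0.2273; exp(−0.2273) = 0.7967.
C = 0.02947 × 0.7967 = 0.0235 kg/m³.

0.0235 kg/m³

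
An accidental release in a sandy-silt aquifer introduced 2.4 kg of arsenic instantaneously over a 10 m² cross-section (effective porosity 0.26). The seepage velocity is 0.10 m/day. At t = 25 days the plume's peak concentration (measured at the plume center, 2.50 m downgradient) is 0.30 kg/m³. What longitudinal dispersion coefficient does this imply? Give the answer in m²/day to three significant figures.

At the plume center C_max = M/(n_e·A·√(4πDt)), so D = M²/(4πt·(n_e·A·C_max)²).
n_e·A·C_max = 0.26 × 10 × 0.30 = 0.7800 kg/m.
D = 2.4²/(4π × 25 × 0.7800²) = 0.0301 m²/day.

0.0301 m²/day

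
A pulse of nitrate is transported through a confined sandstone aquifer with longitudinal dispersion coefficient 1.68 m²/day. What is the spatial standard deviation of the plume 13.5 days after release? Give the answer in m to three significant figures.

Dispersive spreading gives a Gaussian with σ² = 2Dt; advection only shifts the center.
σ = √(2 × 1.68 × 13.5) = 6.73 m.

6.73 m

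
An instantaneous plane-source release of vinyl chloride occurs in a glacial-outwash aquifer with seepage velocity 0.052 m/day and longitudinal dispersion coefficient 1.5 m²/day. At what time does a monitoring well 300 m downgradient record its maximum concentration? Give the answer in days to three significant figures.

5240 days

For the 1D instantaneous-source solution, setting ∂C/∂t = 0 at fixed x gives v²t² + 2Dt − x² = 0, so t = (√(D² + v²x²) − D)/v².
√(D² + v²x²) = √(1.5² + 0.052² × 300²) = 15.67; v² = 0.002704.
t = (15.67 − 1.5)/0.002704 = 5240 days (vs. the pure-advection estimate x/v = 5770 d).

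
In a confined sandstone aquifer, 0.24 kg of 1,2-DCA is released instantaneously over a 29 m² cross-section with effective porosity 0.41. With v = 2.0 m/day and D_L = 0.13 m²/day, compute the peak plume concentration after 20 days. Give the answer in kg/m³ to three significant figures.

The peak of an instantaneous 1D plume sits at x = vt; there the Gaussian factor is 1 and C_max = M/(n_e·A·√(4πDt)), where n_e·A is the pore area the mass is dissolved in.
√(4πDt) = √(4π × 0.13 × 20) = 5.716 m, so C_max = 0.24/(0.41 × 29 × 5.716) = 0.00353 kg/m³.

0.00353 kg/m³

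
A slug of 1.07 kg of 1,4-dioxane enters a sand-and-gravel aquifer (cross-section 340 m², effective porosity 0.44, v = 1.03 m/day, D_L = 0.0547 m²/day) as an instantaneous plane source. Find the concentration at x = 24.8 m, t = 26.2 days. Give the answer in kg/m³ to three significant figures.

For an instantaneous plane source, C(x,t) = M/(n_e·A·√(4πDt)) · exp(−(x−vt)²/(4Dt)), with n_e·A the pore (flow) area.
Plume center vt = 1.03 × 26.2 = 26.986 m, so the well at 24.8 m is 2.186 m upgradient of the peak.
√(4πDt) = 4.244 m, giving peak height M/(n_e·A·√(4πDt)) = 1.07/(0.44 × 340 × 4.244) = 0.001685 kg/m³.
(x−vt)²/(4Dt) = (-2.186)²/(4 × 0.0547 × 26.2) = 0.8336; exp(−0.8336) = 0.4345.
C = 0.001685 × 0.4345 = 0.000732 kg/m³.

0.000732 kg/m³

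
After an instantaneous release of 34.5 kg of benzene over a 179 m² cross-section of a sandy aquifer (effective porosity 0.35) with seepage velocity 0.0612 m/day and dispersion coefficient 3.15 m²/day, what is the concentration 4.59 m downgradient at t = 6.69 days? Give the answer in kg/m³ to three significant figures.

For an instantaneous plane source, C(x,t) = M/(n_e·A·√(4πDt)) · exp(−(x−vt)²/(4Dt)), with n_e·A the pore (flow) area.
Plume center vt = 0.0612 × 6.69 = 0.409428 m, so the well at 4.59 m is 4.180572 m downgradient of the peak.
√(4πDt) = 16.27 m, giving peak height M/(n_e·A·√(4πDt)) = 34.5/(0.35 × 179 × 16.27) = 0.03385 kg/m³.
(x−vt)²/(4Dt) = (4.180572)²/(4 × 3.15 × 6.69) = 0.2073; exp(−0.2073) = 0.8128.
C = 0.03385 × 0.8128 = 0.0275 kg/m³.

0.0275 kg/m³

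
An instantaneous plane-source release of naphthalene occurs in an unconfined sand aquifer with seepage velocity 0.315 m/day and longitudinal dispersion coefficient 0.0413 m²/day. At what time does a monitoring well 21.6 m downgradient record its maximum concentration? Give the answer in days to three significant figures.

68.2 days

For the 1D instantaneous-source solution, setting ∂C/∂t = 0 at fixed x gives v²t² + 2Dt − x² = 0, so t = (√(D² + v²x²) − D)/v².
√(D² + v²x²) = √(0.0413² + 0.315² × 21.6²) = 6.804; v² = 0.099225.
t = (6.804 − 0.0413)/0.099225 = 68.2 days (vs. the pure-advection estimate x/v = 68.6 d).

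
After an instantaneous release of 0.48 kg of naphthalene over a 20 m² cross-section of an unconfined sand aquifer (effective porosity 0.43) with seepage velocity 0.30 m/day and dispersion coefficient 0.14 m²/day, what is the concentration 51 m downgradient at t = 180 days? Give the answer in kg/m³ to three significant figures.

0.00287 kg/m³

For an instantaneous plane source, C(x,t) = M/(n_e·A·√(4πDt)) · exp(−(x−vt)²/(4Dt)), with n_e·A the pore (flow) area.
Plume center vt = 0.30 × 180 = 54 m, so the well at 51 m is 3 m upgradient of the peak.
√(4πDt) = 17.80 m, giving peak height M/(n_e·A·√(4πDt)) = 0.48/(0.43 × 20 × 17.80) = 0.003136 kg/m³.
(x−vt)²/(4Dt) = (-3)²/(4 × 0.14 × 180) = 0.08929; exp(−0.08929) = 0.9146.
C = 0.003136 × 0.9146 = 0.00287 kg/m³.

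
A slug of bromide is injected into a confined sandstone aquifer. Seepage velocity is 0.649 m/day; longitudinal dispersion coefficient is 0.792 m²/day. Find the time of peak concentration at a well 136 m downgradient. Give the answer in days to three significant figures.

For the 1D instantaneous-source solution, setting ∂C/∂t = 0 at fixed x gives v²t² + 2Dt − x² = 0, so t = (√(D² + v²x²) − D)/v².
√(D² + v²x²) = √(0.792² + 0.649² × 136²) = 88.27; v² = 0.421201.
t = (88.27 − 0.792)/0.421201 = 208 days (vs. the pure-advection estimate x/v = 210 d).

208 days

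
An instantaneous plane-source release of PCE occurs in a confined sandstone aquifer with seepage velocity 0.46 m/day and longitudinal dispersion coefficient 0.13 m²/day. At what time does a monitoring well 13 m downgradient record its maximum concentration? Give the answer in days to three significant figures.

27.7 days

For the 1D instantaneous-source solution, setting ∂C/∂t = 0 at fixed x gives v²t² + 2Dt − x² = 0, so t = (√(D² + v²x²) − D)/v².
√(D² + v²x²) = √(0.13² + 0.46² × 13²) = 5.981; v² = 0.2116.
t = (5.981 − 0.13)/0.2116 = 27.7 days (vs. the pure-advection estimate x/v = 28.3 d).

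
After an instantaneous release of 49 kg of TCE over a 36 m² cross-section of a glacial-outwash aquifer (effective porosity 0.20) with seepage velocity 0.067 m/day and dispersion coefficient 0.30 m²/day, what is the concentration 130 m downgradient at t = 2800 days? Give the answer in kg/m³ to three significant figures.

0.0247 kg/m³

For an instantaneous plane source, C(x,t) = M/(n_e·A·√(4πDt)) · exp(−(x−vt)²/(4Dt)), with n_e·A the pore (flow) area.
Plume center vt = 0.067 × 2800 = 187.6 m, so the well at 130 m is 57.6 m upgradient of the peak.
√(4πDt) = 102.7 m, giving peak height M/(n_e·A·√(4πDt)) = 49/(0.20 × 36 × 102.7) = 0.06627 kg/m³.
(x−vt)²/(4Dt) = (-57.6)²/(4 × 0.30 × 2800) = 0.9874; exp(−0.9874) = 0.3725.
C = 0.06627 × 0.3725 = 0.0247 kg/m³.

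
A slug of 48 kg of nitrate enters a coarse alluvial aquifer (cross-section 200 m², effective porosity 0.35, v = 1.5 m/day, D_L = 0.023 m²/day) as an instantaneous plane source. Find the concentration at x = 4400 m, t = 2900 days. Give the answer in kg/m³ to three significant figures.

2.02e-06 kg/m³

For an instantaneous plane source, C(x,t) = M/(n_e·A·√(4πDt)) · exp(−(x−vt)²/(4Dt)), with n_e·A the pore (flow) area.
Plume center vt = 1.5 × 2900 = 4350 m, so the well at 4400 m is 50 m downgradient of the peak.
√(4πDt) = 28.95 m, giving peak height M/(n_e·A·√(4πDt)) = 48/(0.35 × 200 × 28.95) = 0.02369 kg/m³.
(x−vt)²/(4Dt) = (50)²/(4 × 0.023 × 2900) = 9.370; exp(−9.370) = 8.524e-05.
C = 0.02369 × 8.524e-05 = 2.02e-06 kg/m³.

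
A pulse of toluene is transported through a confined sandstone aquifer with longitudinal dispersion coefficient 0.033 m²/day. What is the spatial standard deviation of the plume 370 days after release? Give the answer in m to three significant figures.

Dispersive spreading gives a Gaussian with σ² = 2Dt; advection only shifts the center.
σ = √(2 × 0.033 × 370) = 4.94 m.

4.94 m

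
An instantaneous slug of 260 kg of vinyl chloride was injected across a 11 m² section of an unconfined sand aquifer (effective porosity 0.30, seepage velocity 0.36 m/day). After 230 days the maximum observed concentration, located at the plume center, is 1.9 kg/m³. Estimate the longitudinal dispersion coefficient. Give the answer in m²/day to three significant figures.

At the plume center C_max = M/(n_e·A·√(4πDt)), so D = M²/(4πt·(n_e·A·C_max)²).
n_e·A·C_max = 0.30 × 11 × 1.9 = 6.270 kg/m.
D = 260²/(4π × 230 × 6.270²) = 0.595 m²/day.

0.595 m²/day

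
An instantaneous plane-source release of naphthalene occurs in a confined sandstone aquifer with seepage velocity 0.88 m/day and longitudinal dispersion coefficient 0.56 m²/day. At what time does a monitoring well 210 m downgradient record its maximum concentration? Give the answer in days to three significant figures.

For the 1D instantaneous-source solution, setting ∂C/∂t = 0 at fixed x gives v²t² + 2Dt − x² = 0, so t = (√(D² + v²x²) − D)/v².
√(D² + v²x²) = √(0.56² + 0.88² × 210²) = 184.8; v² = 0.7744.
t = (184.8 − 0.56)/0.7744 = 238 days (vs. the pure-advection estimate x/v = 239 d).

238 days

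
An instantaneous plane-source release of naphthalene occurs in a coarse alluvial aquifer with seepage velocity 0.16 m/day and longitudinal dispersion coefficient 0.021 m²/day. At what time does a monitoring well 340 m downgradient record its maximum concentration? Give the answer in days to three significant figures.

For the 1D instantaneous-source solution, setting ∂C/∂t = 0 at fixed x gives v²t² + 2Dt − x² = 0, so t = (√(D² + v²x²) − D)/v².
√(D² + v²x²) = √(0.021² + 0.16² × 340²) = 54.40; v² = 0.0256.
t = (54.40 − 0.021)/0.0256 = 2120 days (vs. the pure-advection estimate x/v = 2120 d).

2120 days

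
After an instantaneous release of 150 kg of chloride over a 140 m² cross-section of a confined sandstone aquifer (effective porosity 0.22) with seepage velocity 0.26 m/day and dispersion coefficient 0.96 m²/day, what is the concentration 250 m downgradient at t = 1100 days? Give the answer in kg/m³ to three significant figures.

For an instantaneous plane source, C(x,t) = M/(n_e·A·√(4πDt)) · exp(−(x−vt)²/(4Dt)), with n_e·A the pore (flow) area.
Plume center vt = 0.26 × 1100 = 286 m, so the well at 250 m is 36 m upgradient of the peak.
√(4πDt) = 115.2 m, giving peak height M/(n_e·A·√(4πDt)) = 150/(0.22 × 140 × 115.2) = 0.04228 kg/m³.
(x−vt)²/(4Dt) = (-36)²/(4 × 0.96 × 1100) = 0.3068; exp(−0.3068) = 0.7358.
C = 0.04228 × 0.7358 = 0.0311 kg/m³.

0.0311 kg/m³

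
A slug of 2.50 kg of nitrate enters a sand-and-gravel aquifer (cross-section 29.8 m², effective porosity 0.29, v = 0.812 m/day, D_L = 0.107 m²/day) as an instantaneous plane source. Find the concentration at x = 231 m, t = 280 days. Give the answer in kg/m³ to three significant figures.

0.0133 kg/m³

For an instantaneous plane source, C(x,t) = M/(n_e·A·√(4πDt)) · exp(−(x−vt)²/(4Dt)), with n_e·A the pore (flow) area.
Plume center vt = 0.812 × 280 = 227.36 m, so the well at 231 m is 3.64 m downgradient of the peak.
√(4πDt) = 19.40 m, giving peak height M/(n_e·A·√(4πDt)) = 2.50/(0.29 × 29.8 × 19.40) = 0.01491 kg/m³.
(x−vt)²/(4Dt) = (3.64)²/(4 × 0.107 × 280) = 0.1106; exp(−0.1106) = 0.8953.
C = 0.01491 × 0.8953 = 0.0133 kg/m³.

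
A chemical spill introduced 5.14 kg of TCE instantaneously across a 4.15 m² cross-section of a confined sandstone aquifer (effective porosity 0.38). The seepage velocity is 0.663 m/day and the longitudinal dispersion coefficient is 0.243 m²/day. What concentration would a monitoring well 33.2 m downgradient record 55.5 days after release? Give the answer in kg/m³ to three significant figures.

For an instantaneous plane source, C(x,t) = M/(n_e·A·√(4πDt)) · exp(−(x−vt)²/(4Dt)), with n_e·A the pore (flow) area.
Plume center vt = 0.663 × 55.5 = 36.7965 m, so the well at 33.2 m is 3.5965 m upgradient of the peak.
√(4πDt) = 13.02 m, giving peak height M/(n_e·A·√(4πDt)) = 5.14/(0.38 × 4.15 × 13.02) = 0.2503 kg/m³.
(x−vt)²/(4Dt) = (-3.5965)²/(4 × 0.243 × 55.5) = 0.2398; exp(−0.2398) = 0.7868.
C = 0.2503 × 0.7868 = 0.197 kg/m³.

0.197 kg/m³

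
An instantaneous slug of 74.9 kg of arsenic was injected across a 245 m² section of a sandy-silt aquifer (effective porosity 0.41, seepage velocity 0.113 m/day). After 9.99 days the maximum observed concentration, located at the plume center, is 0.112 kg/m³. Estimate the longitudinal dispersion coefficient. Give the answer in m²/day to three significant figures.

At the plume center C_max = M/(n_e·A·√(4πDt)), so D = M²/(4πt·(n_e·A·C_max)²).
n_e·A·C_max = 0.41 × 245 × 0.112 = 11.25 kg/m.
D = 74.9²/(4π × 9.99 × 11.25²) = 0.353 m²/day.

0.353 m²/day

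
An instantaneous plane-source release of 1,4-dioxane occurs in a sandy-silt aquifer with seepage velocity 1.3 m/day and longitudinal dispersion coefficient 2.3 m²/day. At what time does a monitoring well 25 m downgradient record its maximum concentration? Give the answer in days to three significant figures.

17.9 days

For the 1D instantaneous-source solution, setting ∂C/∂t = 0 at fixed x gives v²t² + 2Dt − x² = 0, so t = (√(D² + v²x²) − D)/v².
√(D² + v²x²) = √(2.3² + 1.3² × 25²) = 32.58; v² = 1.69.
t = (32.58 − 2.3)/1.69 = 17.9 days (vs. the pure-advection estimate x/v = 19.2 d).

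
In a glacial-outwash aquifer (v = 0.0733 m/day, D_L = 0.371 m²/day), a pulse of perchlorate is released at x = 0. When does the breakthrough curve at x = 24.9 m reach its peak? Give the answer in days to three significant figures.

For the 1D instantaneous-source solution, setting ∂C/∂t = 0 at fixed x gives v²t² + 2Dt − x² = 0, so t = (√(D² + v²x²) − D)/v².
√(D² + v²x²) = √(0.371² + 0.0733² × 24.9²) = 1.862; v² = 0.00537289.
t = (1.862 − 0.371)/0.00537289 = 278 days (vs. the pure-advection estimate x/v = 340 d).

278 days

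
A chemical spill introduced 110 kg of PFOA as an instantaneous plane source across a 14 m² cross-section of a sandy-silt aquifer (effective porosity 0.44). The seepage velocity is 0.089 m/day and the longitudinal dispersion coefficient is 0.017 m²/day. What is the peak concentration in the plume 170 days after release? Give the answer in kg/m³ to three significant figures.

The peak of an instantaneous 1D plume sits at x = vt; there the Gaussian factor is 1 and C_max = M/(n_e·A·√(4πDt)), where n_e·A is the pore area the mass is dissolved in.
√(4πDt) = √(4π × 0.017 × 170) = 6.026 m, so C_max = 110/(0.44 × 14 × 6.026) = 2.96 kg/m³.

2.96 kg/m³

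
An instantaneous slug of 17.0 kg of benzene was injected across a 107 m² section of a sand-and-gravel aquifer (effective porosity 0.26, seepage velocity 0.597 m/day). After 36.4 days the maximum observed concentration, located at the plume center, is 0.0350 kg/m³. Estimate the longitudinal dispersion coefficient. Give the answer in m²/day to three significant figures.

At the plume center C_max = M/(n_e·A·√(4πDt)), so D = M²/(4πt·(n_e·A·C_max)²).
n_e·A·C_max = 0.26 × 107 × 0.0350 = 0.9737 kg/m.
D = 17.0²/(4π × 36.4 × 0.9737²) = 0.666 m²/day.

0.666 m²/day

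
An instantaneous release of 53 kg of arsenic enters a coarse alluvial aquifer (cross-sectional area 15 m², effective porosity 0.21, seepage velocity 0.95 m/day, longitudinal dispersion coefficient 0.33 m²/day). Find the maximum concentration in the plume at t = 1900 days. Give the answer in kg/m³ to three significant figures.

The peak of an instantaneous 1D plume sits at x = vt; there the Gaussian factor is 1 and C_max = M/(n_e·A·√(4πDt)), where n_e·A is the pore area the mass is dissolved in.
√(4πDt) = √(4π × 0.33 × 1900) = 88.76 m, so C_max = 53/(0.21 × 15 × 88.76) = 0.190 kg/m³.

0.190 kg/m³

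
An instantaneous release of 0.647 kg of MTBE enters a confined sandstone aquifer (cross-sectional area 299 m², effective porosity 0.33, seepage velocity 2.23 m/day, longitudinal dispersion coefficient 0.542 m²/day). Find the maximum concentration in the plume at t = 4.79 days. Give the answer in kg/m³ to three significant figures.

The peak of an instantaneous 1D plume sits at x = vt; there the Gaussian factor is 1 and C_max = M/(n_e·A·√(4πDt)), where n_e·A is the pore area the mass is dissolved in.
√(4πDt) = √(4π × 0.542 × 4.79) = 5.712 m, so C_max = 0.647/(0.33 × 299 × 5.712) = 0.00115 kg/m³.

0.00115 kg/m³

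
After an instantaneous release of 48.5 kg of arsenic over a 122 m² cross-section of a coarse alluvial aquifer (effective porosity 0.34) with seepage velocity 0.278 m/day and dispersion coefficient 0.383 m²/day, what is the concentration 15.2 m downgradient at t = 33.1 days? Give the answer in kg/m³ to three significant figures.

For an instantaneous plane source, C(x,t) = M/(n_e·A·√(4πDt)) · exp(−(x−vt)²/(4Dt)), with n_e·A the pore (flow) area.
Plume center vt = 0.278 × 33.1 = 9.2018 m, so the well at 15.2 m is 5.9982 m downgradient of the peak.
√(4πDt) = 12.62 m, giving peak height M/(n_e·A·√(4πDt)) = 48.5/(0.34 × 122 × 12.62) = 0.09265 kg/m³.
(x−vt)²/(4Dt) = (5.9982)²/(4 × 0.383 × 33.1) = 0.7095; exp(−0.7095) = 0.4919.
C = 0.09265 × 0.4919 = 0.0456 kg/m³.

0.0456 kg/m³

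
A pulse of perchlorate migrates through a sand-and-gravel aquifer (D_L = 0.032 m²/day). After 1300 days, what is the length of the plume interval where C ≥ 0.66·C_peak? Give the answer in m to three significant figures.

16.6 m

The plume is Gaussian with σ = √(2Dt) = √(2 × 0.032 × 1300) = 9.121 m.
C/C_peak = exp(−Δx²/(2σ²)) = 0.66 ⇒ Δx = σ·√(−2 ln 0.66) = 9.121 × 0.9116 = 8.315 m.
Width = 2Δx = 16.6 m.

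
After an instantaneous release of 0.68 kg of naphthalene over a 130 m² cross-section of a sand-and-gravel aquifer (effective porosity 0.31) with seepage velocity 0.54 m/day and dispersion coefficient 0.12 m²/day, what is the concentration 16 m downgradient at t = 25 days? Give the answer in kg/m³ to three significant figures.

For an instantaneous plane source, C(x,t) = M/(n_e·A·√(4πDt)) · exp(−(x−vt)²/(4Dt)), with n_e·A the pore (flow) area.
Plume center vt = 0.54 × 25 = 13.5 m, so the well at 16 m is 2.5 m downgradient of the peak.
√(4πDt) = 6.140 m, giving peak height M/(n_e·A·√(4πDt)) = 0.68/(0.31 × 130 × 6.140) = 0.002748 kg/m³.
(x−vt)²/(4Dt) = (2.5)²/(4 × 0.12 × 25) = 0.5208; exp(−0.5208) = 0.5940.
C = 0.002748 × 0.5940 = 0.00163 kg/m³.

0.00163 kg/m³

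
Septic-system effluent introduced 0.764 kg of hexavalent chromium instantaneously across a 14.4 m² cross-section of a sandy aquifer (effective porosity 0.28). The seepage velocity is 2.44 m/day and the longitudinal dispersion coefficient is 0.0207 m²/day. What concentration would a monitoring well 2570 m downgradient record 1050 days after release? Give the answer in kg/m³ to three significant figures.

For an instantaneous plane source, C(x,t) = M/(n_e·A·√(4πDt)) · exp(−(x−vt)²/(4Dt)), with n_e·A the pore (flow) area.
Plume center vt = 2.44 × 1050 = 2562 m, so the well at 2570 m is 8 m downgradient of the peak.
√(4πDt) = 16.53 m, giving peak height M/(n_e·A·√(4πDt)) = 0.764/(0.28 × 14.4 × 16.53) = 0.01146 kg/m³.
(x−vt)²/(4Dt) = (8)²/(4 × 0.0207 × 1050) = 0.7361; exp(−0.7361) = 0.4790.
C = 0.01146 × 0.4790 = 0.00549 kg/m³.

0.00549 kg/m³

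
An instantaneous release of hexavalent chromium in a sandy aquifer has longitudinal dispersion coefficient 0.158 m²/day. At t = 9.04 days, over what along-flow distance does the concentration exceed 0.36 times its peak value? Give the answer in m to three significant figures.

The plume is Gaussian with σ = √(2Dt) = √(2 × 0.158 × 9.04) = 1.690 m.
C/C_peak = exp(−Δx²/(2σ²)) = 0.36 ⇒ Δx = σ·√(−2 ln 0.36) = 1.690 × 1.429 = 2.415 m.
Width = 2Δx = 4.83 m.

4.83 m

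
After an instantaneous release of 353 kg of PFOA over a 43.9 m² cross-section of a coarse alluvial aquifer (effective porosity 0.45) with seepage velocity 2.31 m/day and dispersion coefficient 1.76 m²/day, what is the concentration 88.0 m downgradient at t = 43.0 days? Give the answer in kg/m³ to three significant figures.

0.379 kg/m³

For an instantaneous plane source, C(x,t) = M/(n_e·A·√(4πDt)) · exp(−(x−vt)²/(4Dt)), with n_e·A the pore (flow) area.
Plume center vt = 2.31 × 43.0 = 99.33 m, so the well at 88.0 m is 11.33 m upgradient of the peak.
√(4πDt) = 30.84 m, giving peak height M/(n_e·A·√(4πDt)) = 353/(0.45 × 43.9 × 30.84) = 0.5794 kg/m³.
(x−vt)²/(4Dt) = (-11.33)²/(4 × 1.76 × 43.0) = 0.4241; exp(−0.4241) = 0.6544.
C = 0.5794 × 0.6544 = 0.379 kg/m³.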